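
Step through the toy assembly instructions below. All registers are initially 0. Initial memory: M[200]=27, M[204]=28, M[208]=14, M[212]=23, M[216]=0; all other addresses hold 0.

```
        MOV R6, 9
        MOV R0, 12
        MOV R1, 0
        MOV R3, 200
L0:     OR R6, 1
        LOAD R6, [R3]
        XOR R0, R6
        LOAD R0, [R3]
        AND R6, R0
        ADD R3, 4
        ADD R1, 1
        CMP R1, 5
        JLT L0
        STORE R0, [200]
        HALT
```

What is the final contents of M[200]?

after MOV R6, 9: R6=9
after MOV R0, 12: R0=12
after MOV R1, 0: R1=0
after MOV R3, 200: R3=200
after OR R6, 1: R6=9|1=9
after LOAD R6, [R3]: R6=M[200]=27
after XOR R0, R6: R0=12^27=23
after LOAD R0, [R3]: R0=M[200]=27
after AND R6, R0: R6=27&27=27
after ADD R3, 4: R3=200+4=204
after ADD R1, 1: R1=0+1=1
CMP R1, 5  (cmp 1,5)
JLT L0: taken
after OR R6, 1: R6=27|1=27
after LOAD R6, [R3]: R6=M[204]=28
after XOR R0, R6: R0=27^28=7
after LOAD R0, [R3]: R0=M[204]=28
after AND R6, R0: R6=28&28=28
after ADD R3, 4: R3=204+4=208
after ADD R1, 1: R1=1+1=2
CMP R1, 5  (cmp 2,5)
JLT L0: taken
after OR R6, 1: R6=28|1=29
after LOAD R6, [R3]: R6=M[208]=14
after XOR R0, R6: R0=28^14=18
after LOAD R0, [R3]: R0=M[208]=14
after AND R6, R0: R6=14&14=14
after ADD R3, 4: R3=208+4=212
after ADD R1, 1: R1=2+1=3
CMP R1, 5  (cmp 3,5)
JLT L0: taken
after OR R6, 1: R6=14|1=15
after LOAD R6, [R3]: R6=M[212]=23
after XOR R0, R6: R0=14^23=25
after LOAD R0, [R3]: R0=M[212]=23
after AND R6, R0: R6=23&23=23
after ADD R3, 4: R3=212+4=216
after ADD R1, 1: R1=3+1=4
CMP R1, 5  (cmp 4,5)
JLT L0: taken
after OR R6, 1: R6=23|1=23
after LOAD R6, [R3]: R6=M[216]=0
after XOR R0, R6: R0=23^0=23
after LOAD R0, [R3]: R0=M[216]=0
after AND R6, R0: R6=0&0=0
after ADD R3, 4: R3=216+4=220
after ADD R1, 1: R1=4+1=5
CMP R1, 5  (cmp 5,5)
JLT L0: not taken
STORE R0, [200] → M[200]=0
halt.

0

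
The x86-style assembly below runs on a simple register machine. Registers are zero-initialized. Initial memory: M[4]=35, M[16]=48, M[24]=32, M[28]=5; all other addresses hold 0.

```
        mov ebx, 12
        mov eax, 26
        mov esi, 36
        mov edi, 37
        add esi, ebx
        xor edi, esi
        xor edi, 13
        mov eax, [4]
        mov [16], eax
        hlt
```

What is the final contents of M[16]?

mov ebx, 12 → ebx=12
mov eax, 26 → eax=26
mov esi, 36 → esi=36
mov edi, 37 → edi=37
add esi, ebx → esi=36+12=48
xor edi, esi → edi=37^48=21
xor edi, 13 → edi=21^13=24
mov eax, [4] → eax=M[4]=35
mov [16], eax → M[16]=35
halt.

35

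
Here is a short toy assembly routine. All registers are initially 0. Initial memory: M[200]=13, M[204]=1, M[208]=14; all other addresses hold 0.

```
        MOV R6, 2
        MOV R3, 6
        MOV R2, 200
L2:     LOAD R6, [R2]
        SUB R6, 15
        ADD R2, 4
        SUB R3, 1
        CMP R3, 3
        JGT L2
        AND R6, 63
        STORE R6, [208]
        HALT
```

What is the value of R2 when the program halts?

212

after MOV R6, 2: R6=2
after MOV R3, 6: R3=6
after MOV R2, 200: R2=200
after LOAD R6, [R2]: R6=M[200]=13
after SUB R6, 15: R6=13-15=-2
after ADD R2, 4: R2=200+4=204
after SUB R3, 1: R3=6-1=5
CMP R3, 3  (cmp 5,3)
JGT L2: taken
after LOAD R6, [R2]: R6=M[204]=1
after SUB R6, 15: R6=1-15=-14
after ADD R2, 4: R2=204+4=208
after SUB R3, 1: R3=5-1=4
CMP R3, 3  (cmp 4,3)
JGT L2: taken
after LOAD R6, [R2]: R6=M[208]=14
after SUB R6, 15: R6=14-15=-1
after ADD R2, 4: R2=208+4=212
after SUB R3, 1: R3=4-1=3
CMP R3, 3  (cmp 3,3)
JGT L2: not taken
after AND R6, 63: R6=(-1)&63=63
STORE R6, [208] → M[208]=63
halt.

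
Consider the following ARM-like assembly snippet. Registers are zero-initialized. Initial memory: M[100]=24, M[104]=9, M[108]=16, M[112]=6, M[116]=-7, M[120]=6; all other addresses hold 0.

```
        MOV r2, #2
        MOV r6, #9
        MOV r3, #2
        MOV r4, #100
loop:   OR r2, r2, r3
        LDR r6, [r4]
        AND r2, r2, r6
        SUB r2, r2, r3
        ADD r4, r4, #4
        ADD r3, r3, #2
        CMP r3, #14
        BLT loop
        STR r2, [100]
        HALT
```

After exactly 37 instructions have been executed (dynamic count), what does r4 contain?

after MOV r2, #2: r2=2
after MOV r6, #9: r6=9
after MOV r3, #2: r3=2
after MOV r4, #100: r4=100
after OR r2, r2, r3: r2=2|2=2
after LDR r6, [r4]: r6=M[100]=24
after AND r2, r2, r6: r2=2&24=0
after SUB r2, r2, r3: r2=0-2=-2
after ADD r4, r4, #4: r4=100+4=104
after ADD r3, r3, #2: r3=2+2=4
CMP r3, #14  (cmp 4,14)
BLT loop: taken
after OR r2, r2, r3: r2=(-2)|4=-2
after LDR r6, [r4]: r6=M[104]=9
after AND r2, r2, r6: r2=(-2)&9=8
after SUB r2, r2, r3: r2=8-4=4
after ADD r4, r4, #4: r4=104+4=108
after ADD r3, r3, #2: r3=4+2=6
CMP r3, #14  (cmp 6,14)
BLT loop: taken
after OR r2, r2, r3: r2=4|6=6
after LDR r6, [r4]: r6=M[108]=16
after AND r2, r2, r6: r2=6&16=0
after SUB r2, r2, r3: r2=0-6=-6
after ADD r4, r4, #4: r4=108+4=112
after ADD r3, r3, #2: r3=6+2=8
CMP r3, #14  (cmp 8,14)
BLT loop: taken
after OR r2, r2, r3: r2=(-6)|8=-6
after LDR r6, [r4]: r6=M[112]=6
after AND r2, r2, r6: r2=(-6)&6=2
after SUB r2, r2, r3: r2=2-8=-6
after ADD r4, r4, #4: r4=112+4=116
after ADD r3, r3, #2: r3=8+2=10
CMP r3, #14  (cmp 10,14)
BLT loop: taken
after OR r2, r2, r3: r2=(-6)|10=-6
After step 37: r4 = 116.

116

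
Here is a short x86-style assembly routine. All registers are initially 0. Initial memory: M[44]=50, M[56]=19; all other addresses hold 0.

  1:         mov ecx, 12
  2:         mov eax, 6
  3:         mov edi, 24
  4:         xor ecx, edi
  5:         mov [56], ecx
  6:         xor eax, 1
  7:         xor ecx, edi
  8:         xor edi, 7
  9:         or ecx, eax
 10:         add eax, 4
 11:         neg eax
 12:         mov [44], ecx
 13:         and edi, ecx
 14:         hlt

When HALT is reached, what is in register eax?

-11

ecx=12
eax=6
edi=24
ecx=12^24=20
mov [56], ecx → M[56]=20
eax=6^1=7
ecx=20^24=12
edi=24^7=31
ecx=12|7=15
eax=7+4=11
eax=-(11)=-11
mov [44], ecx → M[44]=15
edi=31&15=15
halt.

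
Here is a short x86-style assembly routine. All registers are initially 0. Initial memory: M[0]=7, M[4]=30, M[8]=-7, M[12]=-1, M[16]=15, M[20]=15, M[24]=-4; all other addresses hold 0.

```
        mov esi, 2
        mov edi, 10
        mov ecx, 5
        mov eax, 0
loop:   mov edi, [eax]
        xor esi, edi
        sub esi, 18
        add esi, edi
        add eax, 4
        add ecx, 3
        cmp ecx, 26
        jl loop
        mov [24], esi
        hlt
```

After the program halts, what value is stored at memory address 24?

esi=2
edi=10
ecx=5
eax=0
edi=M[0]=7
esi=2^7=5
esi=5-18=-13
esi=(-13)+7=-6
eax=0+4=4
ecx=5+3=8
cmp ecx, 26  (cmp 8,26)
jl loop: taken
edi=M[4]=30
esi=(-6)^30=-28
esi=(-28)-18=-46
esi=(-46)+30=-16
eax=4+4=8
ecx=8+3=11
cmp ecx, 26  (cmp 11,26)
jl loop: taken
edi=M[8]=-7
esi=(-16)^(-7)=9
esi=9-18=-9
esi=(-9)+(-7)=-16
eax=8+4=12
ecx=11+3=14
cmp ecx, 26  (cmp 14,26)
jl loop: taken
edi=M[12]=-1
esi=(-16)^(-1)=15
esi=15-18=-3
esi=(-3)+(-1)=-4
eax=12+4=16
ecx=14+3=17
cmp ecx, 26  (cmp 17,26)
jl loop: taken
edi=M[16]=15
esi=(-4)^15=-13
esi=(-13)-18=-31
esi=(-31)+15=-16
eax=16+4=20
ecx=17+3=20
cmp ecx, 26  (cmp 20,26)
jl loop: taken
edi=M[20]=15
esi=(-16)^15=-1
esi=(-1)-18=-19
esi=(-19)+15=-4
eax=20+4=24
ecx=20+3=23
cmp ecx, 26  (cmp 23,26)
jl loop: taken
edi=M[24]=-4
esi=(-4)^(-4)=0
esi=0-18=-18
esi=(-18)+(-4)=-22
eax=24+4=28
ecx=23+3=26
cmp ecx, 26  (cmp 26,26)
jl loop: not taken
mov [24], esi → M[24]=-22
halt.

-22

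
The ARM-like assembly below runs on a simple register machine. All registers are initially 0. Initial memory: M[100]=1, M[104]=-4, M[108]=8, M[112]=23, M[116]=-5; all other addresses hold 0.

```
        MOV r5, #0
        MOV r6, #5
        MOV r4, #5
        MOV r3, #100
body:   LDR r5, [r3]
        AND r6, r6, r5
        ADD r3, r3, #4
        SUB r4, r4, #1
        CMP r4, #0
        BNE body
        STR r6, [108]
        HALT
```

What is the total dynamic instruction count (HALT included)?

36

MOV r5, #0 → r5=0
MOV r6, #5 → r6=5
MOV r4, #5 → r4=5
MOV r3, #100 → r3=100
LDR r5, [r3] → r5=M[100]=1
AND r6, r6, r5 → r6=5&1=1
ADD r3, r3, #4 → r3=100+4=104
SUB r4, r4, #1 → r4=5-1=4
CMP r4, #0  (cmp 4,0)
BNE body: taken
LDR r5, [r3] → r5=M[104]=-4
AND r6, r6, r5 → r6=1&(-4)=0
ADD r3, r3, #4 → r3=104+4=108
SUB r4, r4, #1 → r4=4-1=3
CMP r4, #0  (cmp 3,0)
BNE body: taken
LDR r5, [r3] → r5=M[108]=8
AND r6, r6, r5 → r6=0&8=0
ADD r3, r3, #4 → r3=108+4=112
SUB r4, r4, #1 → r4=3-1=2
CMP r4, #0  (cmp 2,0)
BNE body: taken
LDR r5, [r3] → r5=M[112]=23
AND r6, r6, r5 → r6=0&23=0
ADD r3, r3, #4 → r3=112+4=116
SUB r4, r4, #1 → r4=2-1=1
CMP r4, #0  (cmp 1,0)
BNE body: taken
LDR r5, [r3] → r5=M[116]=-5
AND r6, r6, r5 → r6=0&(-5)=0
ADD r3, r3, #4 → r3=116+4=120
SUB r4, r4, #1 → r4=1-1=0
CMP r4, #0  (cmp 0,0)
BNE body: not taken
STR r6, [108] → M[108]=0
halt.
Total executed instructions: 36.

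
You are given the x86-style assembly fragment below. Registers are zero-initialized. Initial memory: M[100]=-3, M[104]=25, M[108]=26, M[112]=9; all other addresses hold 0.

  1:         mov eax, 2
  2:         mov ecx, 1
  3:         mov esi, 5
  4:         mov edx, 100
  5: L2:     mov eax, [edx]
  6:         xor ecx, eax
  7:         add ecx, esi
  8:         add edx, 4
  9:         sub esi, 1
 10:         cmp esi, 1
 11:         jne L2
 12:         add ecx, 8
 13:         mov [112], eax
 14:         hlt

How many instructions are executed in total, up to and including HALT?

eax=2
ecx=1
esi=5
edx=100
eax=M[100]=-3
ecx=1^(-3)=-4
ecx=(-4)+5=1
edx=100+4=104
esi=5-1=4
cmp esi, 1  (cmp 4,1)
jne L2: taken
eax=M[104]=25
ecx=1^25=24
ecx=24+4=28
edx=104+4=108
esi=4-1=3
cmp esi, 1  (cmp 3,1)
jne L2: taken
eax=M[108]=26
ecx=28^26=6
ecx=6+3=9
edx=108+4=112
esi=3-1=2
cmp esi, 1  (cmp 2,1)
jne L2: taken
eax=M[112]=9
ecx=9^9=0
ecx=0+2=2
edx=112+4=116
esi=2-1=1
cmp esi, 1  (cmp 1,1)
jne L2: not taken
ecx=2+8=10
mov [112], eax → M[112]=9
halt.
Total executed instructions: 35.

35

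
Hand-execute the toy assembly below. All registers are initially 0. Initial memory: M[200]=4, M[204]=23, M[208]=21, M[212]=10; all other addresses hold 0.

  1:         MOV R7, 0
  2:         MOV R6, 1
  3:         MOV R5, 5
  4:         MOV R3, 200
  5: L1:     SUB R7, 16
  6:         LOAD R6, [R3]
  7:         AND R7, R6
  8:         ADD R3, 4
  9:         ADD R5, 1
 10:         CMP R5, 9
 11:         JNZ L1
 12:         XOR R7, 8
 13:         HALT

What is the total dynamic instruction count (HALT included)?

34

after MOV R7, 0: R7=0
after MOV R6, 1: R6=1
after MOV R5, 5: R5=5
after MOV R3, 200: R3=200
after SUB R7, 16: R7=0-16=-16
after LOAD R6, [R3]: R6=M[200]=4
after AND R7, R6: R7=(-16)&4=0
after ADD R3, 4: R3=200+4=204
after ADD R5, 1: R5=5+1=6
CMP R5, 9  (cmp 6,9)
JNZ L1: taken
after SUB R7, 16: R7=0-16=-16
after LOAD R6, [R3]: R6=M[204]=23
after AND R7, R6: R7=(-16)&23=16
after ADD R3, 4: R3=204+4=208
after ADD R5, 1: R5=6+1=7
CMP R5, 9  (cmp 7,9)
JNZ L1: taken
after SUB R7, 16: R7=16-16=0
after LOAD R6, [R3]: R6=M[208]=21
after AND R7, R6: R7=0&21=0
after ADD R3, 4: R3=208+4=212
after ADD R5, 1: R5=7+1=8
CMP R5, 9  (cmp 8,9)
JNZ L1: taken
after SUB R7, 16: R7=0-16=-16
after LOAD R6, [R3]: R6=M[212]=10
after AND R7, R6: R7=(-16)&10=0
after ADD R3, 4: R3=212+4=216
after ADD R5, 1: R5=8+1=9
CMP R5, 9  (cmp 9,9)
JNZ L1: not taken
after XOR R7, 8: R7=0^8=8
halt.
Total executed instructions: 34.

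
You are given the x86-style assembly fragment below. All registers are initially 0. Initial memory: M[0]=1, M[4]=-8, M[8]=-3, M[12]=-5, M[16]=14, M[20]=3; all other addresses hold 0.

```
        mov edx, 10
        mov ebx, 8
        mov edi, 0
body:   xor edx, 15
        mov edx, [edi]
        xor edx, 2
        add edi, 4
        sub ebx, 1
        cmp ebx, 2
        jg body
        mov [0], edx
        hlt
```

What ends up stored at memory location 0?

after mov edx, 10: edx=10
after mov ebx, 8: ebx=8
after mov edi, 0: edi=0
after xor edx, 15: edx=10^15=5
after mov edx, [edi]: edx=M[0]=1
after xor edx, 2: edx=1^2=3
after add edi, 4: edi=0+4=4
after sub ebx, 1: ebx=8-1=7
cmp ebx, 2  (cmp 7,2)
jg body: taken
after xor edx, 15: edx=3^15=12
after mov edx, [edi]: edx=M[4]=-8
after xor edx, 2: edx=(-8)^2=-6
after add edi, 4: edi=4+4=8
after sub ebx, 1: ebx=7-1=6
cmp ebx, 2  (cmp 6,2)
jg body: taken
after xor edx, 15: edx=(-6)^15=-11
after mov edx, [edi]: edx=M[8]=-3
after xor edx, 2: edx=(-3)^2=-1
after add edi, 4: edi=8+4=12
after sub ebx, 1: ebx=6-1=5
cmp ebx, 2  (cmp 5,2)
jg body: taken
after xor edx, 15: edx=(-1)^15=-16
after mov edx, [edi]: edx=M[12]=-5
after xor edx, 2: edx=(-5)^2=-7
after add edi, 4: edi=12+4=16
after sub ebx, 1: ebx=5-1=4
cmp ebx, 2  (cmp 4,2)
jg body: taken
after xor edx, 15: edx=(-7)^15=-10
after mov edx, [edi]: edx=M[16]=14
after xor edx, 2: edx=14^2=12
after add edi, 4: edi=16+4=20
after sub ebx, 1: ebx=4-1=3
cmp ebx, 2  (cmp 3,2)
jg body: taken
after xor edx, 15: edx=12^15=3
after mov edx, [edi]: edx=M[20]=3
after xor edx, 2: edx=3^2=1
after add edi, 4: edi=20+4=24
after sub ebx, 1: ebx=3-1=2
cmp ebx, 2  (cmp 2,2)
jg body: not taken
mov [0], edx → M[0]=1
halt.

1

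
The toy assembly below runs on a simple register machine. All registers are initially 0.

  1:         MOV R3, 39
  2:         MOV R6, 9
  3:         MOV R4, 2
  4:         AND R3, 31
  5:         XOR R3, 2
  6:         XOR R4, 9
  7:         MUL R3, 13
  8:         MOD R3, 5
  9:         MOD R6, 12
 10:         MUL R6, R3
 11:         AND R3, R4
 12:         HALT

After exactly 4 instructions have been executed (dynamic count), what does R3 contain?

after MOV R3, 39: R3=39
after MOV R6, 9: R6=9
after MOV R4, 2: R4=2
after AND R3, 31: R3=39&31=7
After step 4: R3 = 7.

7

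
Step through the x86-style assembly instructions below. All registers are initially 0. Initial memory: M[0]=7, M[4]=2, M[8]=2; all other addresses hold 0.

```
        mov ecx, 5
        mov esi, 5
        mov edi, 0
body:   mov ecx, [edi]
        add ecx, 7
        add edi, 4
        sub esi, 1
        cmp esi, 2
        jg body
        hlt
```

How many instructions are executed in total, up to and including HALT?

after mov ecx, 5: ecx=5
after mov esi, 5: esi=5
after mov edi, 0: edi=0
after mov ecx, [edi]: ecx=M[0]=7
after add ecx, 7: ecx=7+7=14
after add edi, 4: edi=0+4=4
after sub esi, 1: esi=5-1=4
cmp esi, 2  (cmp 4,2)
jg body: taken
after mov ecx, [edi]: ecx=M[4]=2
after add ecx, 7: ecx=2+7=9
after add edi, 4: edi=4+4=8
after sub esi, 1: esi=4-1=3
cmp esi, 2  (cmp 3,2)
jg body: taken
after mov ecx, [edi]: ecx=M[8]=2
after add ecx, 7: ecx=2+7=9
after add edi, 4: edi=8+4=12
after sub esi, 1: esi=3-1=2
cmp esi, 2  (cmp 2,2)
jg body: not taken
halt.
Total executed instructions: 22.

22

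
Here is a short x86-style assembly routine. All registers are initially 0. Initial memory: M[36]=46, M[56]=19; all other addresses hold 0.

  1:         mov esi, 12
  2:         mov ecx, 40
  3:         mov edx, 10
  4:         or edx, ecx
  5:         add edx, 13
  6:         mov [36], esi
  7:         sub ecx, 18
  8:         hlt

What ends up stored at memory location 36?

mov esi, 12 → esi=12
mov ecx, 40 → ecx=40
mov edx, 10 → edx=10
or edx, ecx → edx=10|40=42
add edx, 13 → edx=42+13=55
mov [36], esi → M[36]=12
sub ecx, 18 → ecx=40-18=22
halt.

12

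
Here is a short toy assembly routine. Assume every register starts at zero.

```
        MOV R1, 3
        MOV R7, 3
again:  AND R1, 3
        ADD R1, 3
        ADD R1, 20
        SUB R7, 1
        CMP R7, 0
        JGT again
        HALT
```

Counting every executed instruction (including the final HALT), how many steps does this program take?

21

after MOV R1, 3: R1=3
after MOV R7, 3: R7=3
after AND R1, 3: R1=3&3=3
after ADD R1, 3: R1=3+3=6
after ADD R1, 20: R1=6+20=26
after SUB R7, 1: R7=3-1=2
CMP R7, 0  (cmp 2,0)
JGT again: taken
after AND R1, 3: R1=26&3=2
after ADD R1, 3: R1=2+3=5
after ADD R1, 20: R1=5+20=25
after SUB R7, 1: R7=2-1=1
CMP R7, 0  (cmp 1,0)
JGT again: taken
after AND R1, 3: R1=25&3=1
after ADD R1, 3: R1=1+3=4
after ADD R1, 20: R1=4+20=24
after SUB R7, 1: R7=1-1=0
CMP R7, 0  (cmp 0,0)
JGT again: not taken
halt.
Total executed instructions: 21.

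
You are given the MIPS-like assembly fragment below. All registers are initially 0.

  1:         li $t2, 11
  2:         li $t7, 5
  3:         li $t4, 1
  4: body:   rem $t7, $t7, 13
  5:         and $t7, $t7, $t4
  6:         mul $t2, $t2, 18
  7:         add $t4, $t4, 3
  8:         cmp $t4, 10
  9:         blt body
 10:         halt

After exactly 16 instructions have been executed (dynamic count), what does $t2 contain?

3564

$t2=11
$t7=5
$t4=1
$t7=5%13=5
$t7=5&1=1
$t2=11*18=198
$t4=1+3=4
cmp $t4, 10  (cmp 4,10)
blt body: taken
$t7=1%13=1
$t7=1&4=0
$t2=198*18=3564
$t4=4+3=7
cmp $t4, 10  (cmp 7,10)
blt body: taken
$t7=0%13=0
After step 16: $t2 = 3564.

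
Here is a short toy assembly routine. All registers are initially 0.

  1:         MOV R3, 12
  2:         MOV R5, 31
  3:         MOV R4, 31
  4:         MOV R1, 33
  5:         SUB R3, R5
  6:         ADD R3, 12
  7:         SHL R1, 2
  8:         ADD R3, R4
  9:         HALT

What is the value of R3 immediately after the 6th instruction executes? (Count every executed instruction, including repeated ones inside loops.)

-7

after MOV R3, 12: R3=12
after MOV R5, 31: R5=31
after MOV R4, 31: R4=31
after MOV R1, 33: R1=33
after SUB R3, R5: R3=12-31=-19
after ADD R3, 12: R3=(-19)+12=-7
After step 6: R3 = -7.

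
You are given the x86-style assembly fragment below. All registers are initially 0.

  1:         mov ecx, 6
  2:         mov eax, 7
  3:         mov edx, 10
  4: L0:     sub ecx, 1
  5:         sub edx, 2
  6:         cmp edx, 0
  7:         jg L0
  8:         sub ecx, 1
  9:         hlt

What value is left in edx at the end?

mov ecx, 6 → ecx=6
mov eax, 7 → eax=7
mov edx, 10 → edx=10
sub ecx, 1 → ecx=6-1=5
sub edx, 2 → edx=10-2=8
cmp edx, 0  (cmp 8,0)
jg L0: taken
sub ecx, 1 → ecx=5-1=4
sub edx, 2 → edx=8-2=6
cmp edx, 0  (cmp 6,0)
jg L0: taken
sub ecx, 1 → ecx=4-1=3
sub edx, 2 → edx=6-2=4
cmp edx, 0  (cmp 4,0)
jg L0: taken
sub ecx, 1 → ecx=3-1=2
sub edx, 2 → edx=4-2=2
cmp edx, 0  (cmp 2,0)
jg L0: taken
sub ecx, 1 → ecx=2-1=1
sub edx, 2 → edx=2-2=0
cmp edx, 0  (cmp 0,0)
jg L0: not taken
sub ecx, 1 → ecx=1-1=0
halt.

0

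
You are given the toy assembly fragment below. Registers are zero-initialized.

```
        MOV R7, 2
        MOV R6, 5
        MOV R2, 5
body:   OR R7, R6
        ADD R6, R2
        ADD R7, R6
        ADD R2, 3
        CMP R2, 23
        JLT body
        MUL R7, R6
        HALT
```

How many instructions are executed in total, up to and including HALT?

41

after MOV R7, 2: R7=2
after MOV R6, 5: R6=5
after MOV R2, 5: R2=5
after OR R7, R6: R7=2|5=7
after ADD R6, R2: R6=5+5=10
after ADD R7, R6: R7=7+10=17
after ADD R2, 3: R2=5+3=8
CMP R2, 23  (cmp 8,23)
JLT body: taken
after OR R7, R6: R7=17|10=27
after ADD R6, R2: R6=10+8=18
after ADD R7, R6: R7=27+18=45
after ADD R2, 3: R2=8+3=11
CMP R2, 23  (cmp 11,23)
JLT body: taken
after OR R7, R6: R7=45|18=63
after ADD R6, R2: R6=18+11=29
after ADD R7, R6: R7=63+29=92
after ADD R2, 3: R2=11+3=14
CMP R2, 23  (cmp 14,23)
JLT body: taken
after OR R7, R6: R7=92|29=93
after ADD R6, R2: R6=29+14=43
after ADD R7, R6: R7=93+43=136
after ADD R2, 3: R2=14+3=17
CMP R2, 23  (cmp 17,23)
JLT body: taken
after OR R7, R6: R7=136|43=171
after ADD R6, R2: R6=43+17=60
after ADD R7, R6: R7=171+60=231
after ADD R2, 3: R2=17+3=20
CMP R2, 23  (cmp 20,23)
JLT body: taken
after OR R7, R6: R7=231|60=255
after ADD R6, R2: R6=60+20=80
after ADD R7, R6: R7=255+80=335
after ADD R2, 3: R2=20+3=23
CMP R2, 23  (cmp 23,23)
JLT body: not taken
after MUL R7, R6: R7=335*80=26800
halt.
Total executed instructions: 41.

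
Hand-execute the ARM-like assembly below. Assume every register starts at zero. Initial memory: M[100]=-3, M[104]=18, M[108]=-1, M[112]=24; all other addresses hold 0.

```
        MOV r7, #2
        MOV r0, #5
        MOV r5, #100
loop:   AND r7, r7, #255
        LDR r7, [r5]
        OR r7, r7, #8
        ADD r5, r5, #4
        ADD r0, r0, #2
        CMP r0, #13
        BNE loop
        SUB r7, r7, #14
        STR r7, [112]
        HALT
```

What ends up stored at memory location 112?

10

r7=2
r0=5
r5=100
r7=2&255=2
r7=M[100]=-3
r7=(-3)|8=-3
r5=100+4=104
r0=5+2=7
CMP r0, #13  (cmp 7,13)
BNE loop: taken
r7=(-3)&255=253
r7=M[104]=18
r7=18|8=26
r5=104+4=108
r0=7+2=9
CMP r0, #13  (cmp 9,13)
BNE loop: taken
r7=26&255=26
r7=M[108]=-1
r7=(-1)|8=-1
r5=108+4=112
r0=9+2=11
CMP r0, #13  (cmp 11,13)
BNE loop: taken
r7=(-1)&255=255
r7=M[112]=24
r7=24|8=24
r5=112+4=116
r0=11+2=13
CMP r0, #13  (cmp 13,13)
BNE loop: not taken
r7=24-14=10
STR r7, [112] → M[112]=10
halt.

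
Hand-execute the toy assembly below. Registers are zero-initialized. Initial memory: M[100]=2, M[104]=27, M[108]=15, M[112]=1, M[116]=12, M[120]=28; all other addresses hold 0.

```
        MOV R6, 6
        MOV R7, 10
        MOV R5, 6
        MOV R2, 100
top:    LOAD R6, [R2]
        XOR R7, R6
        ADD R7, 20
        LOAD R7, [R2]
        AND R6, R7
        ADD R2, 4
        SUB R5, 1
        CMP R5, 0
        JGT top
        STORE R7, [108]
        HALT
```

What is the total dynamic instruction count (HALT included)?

60

R6=6
R7=10
R5=6
R2=100
R6=M[100]=2
R7=10^2=8
R7=8+20=28
R7=M[100]=2
R6=2&2=2
R2=100+4=104
R5=6-1=5
CMP R5, 0  (cmp 5,0)
JGT top: taken
R6=M[104]=27
R7=2^27=25
R7=25+20=45
R7=M[104]=27
R6=27&27=27
R2=104+4=108
R5=5-1=4
CMP R5, 0  (cmp 4,0)
JGT top: taken
R6=M[108]=15
R7=27^15=20
R7=20+20=40
R7=M[108]=15
R6=15&15=15
R2=108+4=112
R5=4-1=3
CMP R5, 0  (cmp 3,0)
JGT top: taken
R6=M[112]=1
R7=15^1=14
R7=14+20=34
R7=M[112]=1
R6=1&1=1
R2=112+4=116
R5=3-1=2
CMP R5, 0  (cmp 2,0)
JGT top: taken
R6=M[116]=12
R7=1^12=13
R7=13+20=33
R7=M[116]=12
R6=12&12=12
R2=116+4=120
R5=2-1=1
CMP R5, 0  (cmp 1,0)
JGT top: taken
R6=M[120]=28
R7=12^28=16
R7=16+20=36
R7=M[120]=28
R6=28&28=28
R2=120+4=124
R5=1-1=0
CMP R5, 0  (cmp 0,0)
JGT top: not taken
STORE R7, [108] → M[108]=28
halt.
Total executed instructions: 60.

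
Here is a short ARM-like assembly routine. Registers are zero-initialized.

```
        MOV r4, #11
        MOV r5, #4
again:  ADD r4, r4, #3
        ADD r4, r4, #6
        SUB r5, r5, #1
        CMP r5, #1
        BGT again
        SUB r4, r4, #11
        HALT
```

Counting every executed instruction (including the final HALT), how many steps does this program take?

19

after MOV r4, #11: r4=11
after MOV r5, #4: r5=4
after ADD r4, r4, #3: r4=11+3=14
after ADD r4, r4, #6: r4=14+6=20
after SUB r5, r5, #1: r5=4-1=3
CMP r5, #1  (cmp 3,1)
BGT again: taken
after ADD r4, r4, #3: r4=20+3=23
after ADD r4, r4, #6: r4=23+6=29
after SUB r5, r5, #1: r5=3-1=2
CMP r5, #1  (cmp 2,1)
BGT again: taken
after ADD r4, r4, #3: r4=29+3=32
after ADD r4, r4, #6: r4=32+6=38
after SUB r5, r5, #1: r5=2-1=1
CMP r5, #1  (cmp 1,1)
BGT again: not taken
after SUB r4, r4, #11: r4=38-11=27
halt.
Total executed instructions: 19.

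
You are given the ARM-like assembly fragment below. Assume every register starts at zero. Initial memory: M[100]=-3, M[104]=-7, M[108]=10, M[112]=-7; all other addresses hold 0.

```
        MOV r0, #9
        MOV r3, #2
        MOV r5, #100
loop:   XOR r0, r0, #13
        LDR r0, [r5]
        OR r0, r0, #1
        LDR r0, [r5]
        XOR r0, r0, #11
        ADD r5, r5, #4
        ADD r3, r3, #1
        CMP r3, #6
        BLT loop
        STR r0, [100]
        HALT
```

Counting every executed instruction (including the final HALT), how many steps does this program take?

41

after MOV r0, #9: r0=9
after MOV r3, #2: r3=2
after MOV r5, #100: r5=100
after XOR r0, r0, #13: r0=9^13=4
after LDR r0, [r5]: r0=M[100]=-3
after OR r0, r0, #1: r0=(-3)|1=-3
after LDR r0, [r5]: r0=M[100]=-3
after XOR r0, r0, #11: r0=(-3)^11=-10
after ADD r5, r5, #4: r5=100+4=104
after ADD r3, r3, #1: r3=2+1=3
CMP r3, #6  (cmp 3,6)
BLT loop: taken
after XOR r0, r0, #13: r0=(-10)^13=-5
after LDR r0, [r5]: r0=M[104]=-7
after OR r0, r0, #1: r0=(-7)|1=-7
after LDR r0, [r5]: r0=M[104]=-7
after XOR r0, r0, #11: r0=(-7)^11=-14
after ADD r5, r5, #4: r5=104+4=108
after ADD r3, r3, #1: r3=3+1=4
CMP r3, #6  (cmp 4,6)
BLT loop: taken
after XOR r0, r0, #13: r0=(-14)^13=-1
after LDR r0, [r5]: r0=M[108]=10
after OR r0, r0, #1: r0=10|1=11
after LDR r0, [r5]: r0=M[108]=10
after XOR r0, r0, #11: r0=10^11=1
after ADD r5, r5, #4: r5=108+4=112
after ADD r3, r3, #1: r3=4+1=5
CMP r3, #6  (cmp 5,6)
BLT loop: taken
after XOR r0, r0, #13: r0=1^13=12
after LDR r0, [r5]: r0=M[112]=-7
after OR r0, r0, #1: r0=(-7)|1=-7
after LDR r0, [r5]: r0=M[112]=-7
after XOR r0, r0, #11: r0=(-7)^11=-14
after ADD r5, r5, #4: r5=112+4=116
after ADD r3, r3, #1: r3=5+1=6
CMP r3, #6  (cmp 6,6)
BLT loop: not taken
STR r0, [100] → M[100]=-14
halt.
Total executed instructions: 41.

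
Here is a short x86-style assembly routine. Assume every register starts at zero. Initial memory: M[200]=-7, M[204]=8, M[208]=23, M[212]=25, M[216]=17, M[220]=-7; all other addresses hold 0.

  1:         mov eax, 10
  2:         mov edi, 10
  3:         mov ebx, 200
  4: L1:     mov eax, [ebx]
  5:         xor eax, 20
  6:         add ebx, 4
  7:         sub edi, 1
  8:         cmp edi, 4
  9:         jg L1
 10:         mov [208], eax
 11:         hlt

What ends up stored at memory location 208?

-19

eax=10
edi=10
ebx=200
eax=M[200]=-7
eax=(-7)^20=-19
ebx=200+4=204
edi=10-1=9
cmp edi, 4  (cmp 9,4)
jg L1: taken
eax=M[204]=8
eax=8^20=28
ebx=204+4=208
edi=9-1=8
cmp edi, 4  (cmp 8,4)
jg L1: taken
eax=M[208]=23
eax=23^20=3
ebx=208+4=212
edi=8-1=7
cmp edi, 4  (cmp 7,4)
jg L1: taken
eax=M[212]=25
eax=25^20=13
ebx=212+4=216
edi=7-1=6
cmp edi, 4  (cmp 6,4)
jg L1: taken
eax=M[216]=17
eax=17^20=5
ebx=216+4=220
edi=6-1=5
cmp edi, 4  (cmp 5,4)
jg L1: taken
eax=M[220]=-7
eax=(-7)^20=-19
ebx=220+4=224
edi=5-1=4
cmp edi, 4  (cmp 4,4)
jg L1: not taken
mov [208], eax → M[208]=-19
halt.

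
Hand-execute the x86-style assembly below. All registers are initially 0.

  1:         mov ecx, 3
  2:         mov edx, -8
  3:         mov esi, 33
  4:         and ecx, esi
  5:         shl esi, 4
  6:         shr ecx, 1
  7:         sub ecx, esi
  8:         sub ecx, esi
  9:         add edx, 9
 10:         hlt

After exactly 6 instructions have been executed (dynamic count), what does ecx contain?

0

ecx=3
edx=-8
esi=33
ecx=3&33=1
esi=33<<4=528
ecx=1>>1=0
After step 6: ecx = 0.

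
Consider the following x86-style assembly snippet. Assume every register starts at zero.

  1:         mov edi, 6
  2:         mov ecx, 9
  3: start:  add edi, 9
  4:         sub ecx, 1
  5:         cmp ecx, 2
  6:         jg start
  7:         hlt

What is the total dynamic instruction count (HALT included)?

31

after mov edi, 6: edi=6
after mov ecx, 9: ecx=9
after add edi, 9: edi=6+9=15
after sub ecx, 1: ecx=9-1=8
cmp ecx, 2  (cmp 8,2)
jg start: taken
after add edi, 9: edi=15+9=24
after sub ecx, 1: ecx=8-1=7
cmp ecx, 2  (cmp 7,2)
jg start: taken
after add edi, 9: edi=24+9=33
after sub ecx, 1: ecx=7-1=6
cmp ecx, 2  (cmp 6,2)
jg start: taken
after add edi, 9: edi=33+9=42
after sub ecx, 1: ecx=6-1=5
cmp ecx, 2  (cmp 5,2)
jg start: taken
after add edi, 9: edi=42+9=51
after sub ecx, 1: ecx=5-1=4
cmp ecx, 2  (cmp 4,2)
jg start: taken
after add edi, 9: edi=51+9=60
after sub ecx, 1: ecx=4-1=3
cmp ecx, 2  (cmp 3,2)
jg start: taken
after add edi, 9: edi=60+9=69
after sub ecx, 1: ecx=3-1=2
cmp ecx, 2  (cmp 2,2)
jg start: not taken
halt.
Total executed instructions: 31.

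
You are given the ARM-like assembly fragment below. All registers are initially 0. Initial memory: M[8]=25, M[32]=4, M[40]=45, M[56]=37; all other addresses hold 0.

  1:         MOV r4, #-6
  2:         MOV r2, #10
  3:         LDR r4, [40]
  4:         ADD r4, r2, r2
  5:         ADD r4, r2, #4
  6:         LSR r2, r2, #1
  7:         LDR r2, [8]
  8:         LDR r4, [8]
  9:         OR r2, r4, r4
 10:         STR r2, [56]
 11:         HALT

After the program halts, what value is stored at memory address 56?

MOV r4, #-6 → r4=-6
MOV r2, #10 → r2=10
LDR r4, [40] → r4=M[40]=45
ADD r4, r2, r2 → r4=10+10=20
ADD r4, r2, #4 → r4=10+4=14
LSR r2, r2, #1 → r2=10>>1=5
LDR r2, [8] → r2=M[8]=25
LDR r4, [8] → r4=M[8]=25
OR r2, r4, r4 → r2=25|25=25
STR r2, [56] → M[56]=25
halt.

25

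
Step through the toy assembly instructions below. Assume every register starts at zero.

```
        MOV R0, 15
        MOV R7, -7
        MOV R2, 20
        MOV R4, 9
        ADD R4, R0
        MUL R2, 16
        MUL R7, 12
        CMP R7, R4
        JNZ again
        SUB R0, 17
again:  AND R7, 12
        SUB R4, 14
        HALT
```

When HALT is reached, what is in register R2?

320

MOV R0, 15 → R0=15
MOV R7, -7 → R7=-7
MOV R2, 20 → R2=20
MOV R4, 9 → R4=9
ADD R4, R0 → R4=9+15=24
MUL R2, 16 → R2=20*16=320
MUL R7, 12 → R7=(-7)*12=-84
CMP R7, R4  (cmp -84,24)
JNZ again: taken
AND R7, 12 → R7=(-84)&12=12
SUB R4, 14 → R4=24-14=10
halt.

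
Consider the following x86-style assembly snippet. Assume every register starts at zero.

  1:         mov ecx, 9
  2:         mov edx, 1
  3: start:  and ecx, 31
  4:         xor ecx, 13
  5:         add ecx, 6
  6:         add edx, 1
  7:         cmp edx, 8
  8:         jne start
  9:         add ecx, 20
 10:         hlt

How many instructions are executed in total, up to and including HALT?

ecx=9
edx=1
ecx=9&31=9
ecx=9^13=4
ecx=4+6=10
edx=1+1=2
cmp edx, 8  (cmp 2,8)
jne start: taken
ecx=10&31=10
ecx=10^13=7
ecx=7+6=13
edx=2+1=3
cmp edx, 8  (cmp 3,8)
jne start: taken
ecx=13&31=13
ecx=13^13=0
ecx=0+6=6
edx=3+1=4
cmp edx, 8  (cmp 4,8)
jne start: taken
ecx=6&31=6
ecx=6^13=11
ecx=11+6=17
edx=4+1=5
cmp edx, 8  (cmp 5,8)
jne start: taken
ecx=17&31=17
ecx=17^13=28
ecx=28+6=34
edx=5+1=6
cmp edx, 8  (cmp 6,8)
jne start: taken
ecx=34&31=2
ecx=2^13=15
ecx=15+6=21
edx=6+1=7
cmp edx, 8  (cmp 7,8)
jne start: taken
ecx=21&31=21
ecx=21^13=24
ecx=24+6=30
edx=7+1=8
cmp edx, 8  (cmp 8,8)
jne start: not taken
ecx=30+20=50
halt.
Total executed instructions: 46.

46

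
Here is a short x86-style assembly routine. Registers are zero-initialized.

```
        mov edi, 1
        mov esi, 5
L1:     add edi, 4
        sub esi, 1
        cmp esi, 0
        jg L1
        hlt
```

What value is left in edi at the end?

mov edi, 1 → edi=1
mov esi, 5 → esi=5
add edi, 4 → edi=1+4=5
sub esi, 1 → esi=5-1=4
cmp esi, 0  (cmp 4,0)
jg L1: taken
add edi, 4 → edi=5+4=9
sub esi, 1 → esi=4-1=3
cmp esi, 0  (cmp 3,0)
jg L1: taken
add edi, 4 → edi=9+4=13
sub esi, 1 → esi=3-1=2
cmp esi, 0  (cmp 2,0)
jg L1: taken
add edi, 4 → edi=13+4=17
sub esi, 1 → esi=2-1=1
cmp esi, 0  (cmp 1,0)
jg L1: taken
add edi, 4 → edi=17+4=21
sub esi, 1 → esi=1-1=0
cmp esi, 0  (cmp 0,0)
jg L1: not taken
halt.

21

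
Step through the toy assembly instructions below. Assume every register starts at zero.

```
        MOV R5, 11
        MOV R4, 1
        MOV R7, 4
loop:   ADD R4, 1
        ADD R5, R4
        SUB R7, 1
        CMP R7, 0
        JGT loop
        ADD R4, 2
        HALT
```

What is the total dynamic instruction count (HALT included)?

25

R5=11
R4=1
R7=4
R4=1+1=2
R5=11+2=13
R7=4-1=3
CMP R7, 0  (cmp 3,0)
JGT loop: taken
R4=2+1=3
R5=13+3=16
R7=3-1=2
CMP R7, 0  (cmp 2,0)
JGT loop: taken
R4=3+1=4
R5=16+4=20
R7=2-1=1
CMP R7, 0  (cmp 1,0)
JGT loop: taken
R4=4+1=5
R5=20+5=25
R7=1-1=0
CMP R7, 0  (cmp 0,0)
JGT loop: not taken
R4=5+2=7
halt.
Total executed instructions: 25.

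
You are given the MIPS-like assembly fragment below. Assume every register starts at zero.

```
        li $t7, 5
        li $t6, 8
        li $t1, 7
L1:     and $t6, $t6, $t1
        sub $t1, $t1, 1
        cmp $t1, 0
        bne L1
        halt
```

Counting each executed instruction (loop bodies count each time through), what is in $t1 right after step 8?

6

$t7=5
$t6=8
$t1=7
$t6=8&7=0
$t1=7-1=6
cmp $t1, 0  (cmp 6,0)
bne L1: taken
$t6=0&6=0
After step 8: $t1 = 6.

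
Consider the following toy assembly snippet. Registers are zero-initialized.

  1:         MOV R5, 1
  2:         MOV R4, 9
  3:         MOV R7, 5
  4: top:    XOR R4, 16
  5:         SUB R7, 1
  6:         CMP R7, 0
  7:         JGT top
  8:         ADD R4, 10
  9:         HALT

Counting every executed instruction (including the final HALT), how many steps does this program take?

MOV R5, 1 → R5=1
MOV R4, 9 → R4=9
MOV R7, 5 → R7=5
XOR R4, 16 → R4=9^16=25
SUB R7, 1 → R7=5-1=4
CMP R7, 0  (cmp 4,0)
JGT top: taken
XOR R4, 16 → R4=25^16=9
SUB R7, 1 → R7=4-1=3
CMP R7, 0  (cmp 3,0)
JGT top: taken
XOR R4, 16 → R4=9^16=25
SUB R7, 1 → R7=3-1=2
CMP R7, 0  (cmp 2,0)
JGT top: taken
XOR R4, 16 → R4=25^16=9
SUB R7, 1 → R7=2-1=1
CMP R7, 0  (cmp 1,0)
JGT top: taken
XOR R4, 16 → R4=9^16=25
SUB R7, 1 → R7=1-1=0
CMP R7, 0  (cmp 0,0)
JGT top: not taken
ADD R4, 10 → R4=25+10=35
halt.
Total executed instructions: 25.

25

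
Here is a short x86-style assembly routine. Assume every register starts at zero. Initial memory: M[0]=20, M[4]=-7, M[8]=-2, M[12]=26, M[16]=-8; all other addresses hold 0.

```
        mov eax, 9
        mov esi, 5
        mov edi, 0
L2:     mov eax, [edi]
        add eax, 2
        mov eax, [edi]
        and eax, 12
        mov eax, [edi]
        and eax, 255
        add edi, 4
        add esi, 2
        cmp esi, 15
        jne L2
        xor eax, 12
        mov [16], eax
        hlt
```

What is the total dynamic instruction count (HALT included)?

56

mov eax, 9 → eax=9
mov esi, 5 → esi=5
mov edi, 0 → edi=0
mov eax, [edi] → eax=M[0]=20
add eax, 2 → eax=20+2=22
mov eax, [edi] → eax=M[0]=20
and eax, 12 → eax=20&12=4
mov eax, [edi] → eax=M[0]=20
and eax, 255 → eax=20&255=20
add edi, 4 → edi=0+4=4
add esi, 2 → esi=5+2=7
cmp esi, 15  (cmp 7,15)
jne L2: taken
mov eax, [edi] → eax=M[4]=-7
add eax, 2 → eax=(-7)+2=-5
mov eax, [edi] → eax=M[4]=-7
and eax, 12 → eax=(-7)&12=8
mov eax, [edi] → eax=M[4]=-7
and eax, 255 → eax=(-7)&255=249
add edi, 4 → edi=4+4=8
add esi, 2 → esi=7+2=9
cmp esi, 15  (cmp 9,15)
jne L2: taken
mov eax, [edi] → eax=M[8]=-2
add eax, 2 → eax=(-2)+2=0
mov eax, [edi] → eax=M[8]=-2
and eax, 12 → eax=(-2)&12=12
mov eax, [edi] → eax=M[8]=-2
and eax, 255 → eax=(-2)&255=254
add edi, 4 → edi=8+4=12
add esi, 2 → esi=9+2=11
cmp esi, 15  (cmp 11,15)
jne L2: taken
mov eax, [edi] → eax=M[12]=26
add eax, 2 → eax=26+2=28
mov eax, [edi] → eax=M[12]=26
and eax, 12 → eax=26&12=8
mov eax, [edi] → eax=M[12]=26
and eax, 255 → eax=26&255=26
add edi, 4 → edi=12+4=16
add esi, 2 → esi=11+2=13
cmp esi, 15  (cmp 13,15)
jne L2: taken
mov eax, [edi] → eax=M[16]=-8
add eax, 2 → eax=(-8)+2=-6
mov eax, [edi] → eax=M[16]=-8
and eax, 12 → eax=(-8)&12=8
mov eax, [edi] → eax=M[16]=-8
and eax, 255 → eax=(-8)&255=248
add edi, 4 → edi=16+4=20
add esi, 2 → esi=13+2=15
cmp esi, 15  (cmp 15,15)
jne L2: not taken
xor eax, 12 → eax=248^12=244
mov [16], eax → M[16]=244
halt.
Total executed instructions: 56.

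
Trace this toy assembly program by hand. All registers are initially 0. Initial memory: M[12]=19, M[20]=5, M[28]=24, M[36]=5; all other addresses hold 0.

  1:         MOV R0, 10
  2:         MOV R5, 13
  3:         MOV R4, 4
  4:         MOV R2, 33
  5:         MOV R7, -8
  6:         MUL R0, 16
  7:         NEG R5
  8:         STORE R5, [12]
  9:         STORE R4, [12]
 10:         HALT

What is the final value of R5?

MOV R0, 10 → R0=10
MOV R5, 13 → R5=13
MOV R4, 4 → R4=4
MOV R2, 33 → R2=33
MOV R7, -8 → R7=-8
MUL R0, 16 → R0=10*16=160
NEG R5 → R5=-(13)=-13
STORE R5, [12] → M[12]=-13
STORE R4, [12] → M[12]=4
halt.

-13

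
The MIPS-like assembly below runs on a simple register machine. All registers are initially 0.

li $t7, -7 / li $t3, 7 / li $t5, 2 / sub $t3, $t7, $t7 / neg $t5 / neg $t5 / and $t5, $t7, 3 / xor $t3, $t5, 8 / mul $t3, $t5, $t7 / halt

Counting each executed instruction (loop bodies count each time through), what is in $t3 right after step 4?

$t7=-7
$t3=7
$t5=2
$t3=(-7)-(-7)=0
After step 4: $t3 = 0.

0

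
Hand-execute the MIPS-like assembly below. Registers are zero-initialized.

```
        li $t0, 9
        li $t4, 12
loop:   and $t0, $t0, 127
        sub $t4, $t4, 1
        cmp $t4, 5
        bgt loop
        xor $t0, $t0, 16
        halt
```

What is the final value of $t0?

25

after li $t0, 9: $t0=9
after li $t4, 12: $t4=12
after and $t0, $t0, 127: $t0=9&127=9
after sub $t4, $t4, 1: $t4=12-1=11
cmp $t4, 5  (cmp 11,5)
bgt loop: taken
after and $t0, $t0, 127: $t0=9&127=9
after sub $t4, $t4, 1: $t4=11-1=10
cmp $t4, 5  (cmp 10,5)
bgt loop: taken
after and $t0, $t0, 127: $t0=9&127=9
after sub $t4, $t4, 1: $t4=10-1=9
cmp $t4, 5  (cmp 9,5)
bgt loop: taken
after and $t0, $t0, 127: $t0=9&127=9
after sub $t4, $t4, 1: $t4=9-1=8
cmp $t4, 5  (cmp 8,5)
bgt loop: taken
after and $t0, $t0, 127: $t0=9&127=9
after sub $t4, $t4, 1: $t4=8-1=7
cmp $t4, 5  (cmp 7,5)
bgt loop: taken
after and $t0, $t0, 127: $t0=9&127=9
after sub $t4, $t4, 1: $t4=7-1=6
cmp $t4, 5  (cmp 6,5)
bgt loop: taken
after and $t0, $t0, 127: $t0=9&127=9
after sub $t4, $t4, 1: $t4=6-1=5
cmp $t4, 5  (cmp 5,5)
bgt loop: not taken
after xor $t0, $t0, 16: $t0=9^16=25
halt.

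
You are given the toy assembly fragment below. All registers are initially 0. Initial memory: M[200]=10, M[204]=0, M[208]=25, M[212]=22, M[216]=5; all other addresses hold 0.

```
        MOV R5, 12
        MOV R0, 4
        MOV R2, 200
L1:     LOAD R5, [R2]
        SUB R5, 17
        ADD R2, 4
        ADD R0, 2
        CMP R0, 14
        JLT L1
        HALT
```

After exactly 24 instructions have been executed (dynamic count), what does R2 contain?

216

R5=12
R0=4
R2=200
R5=M[200]=10
R5=10-17=-7
R2=200+4=204
R0=4+2=6
CMP R0, 14  (cmp 6,14)
JLT L1: taken
R5=M[204]=0
R5=0-17=-17
R2=204+4=208
R0=6+2=8
CMP R0, 14  (cmp 8,14)
JLT L1: taken
R5=M[208]=25
R5=25-17=8
R2=208+4=212
R0=8+2=10
CMP R0, 14  (cmp 10,14)
JLT L1: taken
R5=M[212]=22
R5=22-17=5
R2=212+4=216
After step 24: R2 = 216.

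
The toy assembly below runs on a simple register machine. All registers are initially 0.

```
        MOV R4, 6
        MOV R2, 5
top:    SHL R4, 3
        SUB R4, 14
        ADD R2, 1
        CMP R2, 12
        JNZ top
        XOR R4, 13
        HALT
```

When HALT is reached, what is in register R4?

8388623

R4=6
R2=5
R4=6<<3=48
R4=48-14=34
R2=5+1=6
CMP R2, 12  (cmp 6,12)
JNZ top: taken
R4=34<<3=272
R4=272-14=258
R2=6+1=7
CMP R2, 12  (cmp 7,12)
JNZ top: taken
R4=258<<3=2064
R4=2064-14=2050
R2=7+1=8
CMP R2, 12  (cmp 8,12)
JNZ top: taken
R4=2050<<3=16400
R4=16400-14=16386
R2=8+1=9
CMP R2, 12  (cmp 9,12)
JNZ top: taken
R4=16386<<3=131088
R4=131088-14=131074
R2=9+1=10
CMP R2, 12  (cmp 10,12)
JNZ top: taken
R4=131074<<3=1048592
R4=1048592-14=1048578
R2=10+1=11
CMP R2, 12  (cmp 11,12)
JNZ top: taken
R4=1048578<<3=8388624
R4=8388624-14=8388610
R2=11+1=12
CMP R2, 12  (cmp 12,12)
JNZ top: not taken
R4=8388610^13=8388623
halt.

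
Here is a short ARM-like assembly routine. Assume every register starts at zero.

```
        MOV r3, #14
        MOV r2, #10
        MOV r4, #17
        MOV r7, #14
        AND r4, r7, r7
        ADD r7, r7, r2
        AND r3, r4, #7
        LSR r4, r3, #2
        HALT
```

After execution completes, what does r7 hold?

24

r3=14
r2=10
r4=17
r7=14
r4=14&14=14
r7=14+10=24
r3=14&7=6
r4=6>>2=1
halt.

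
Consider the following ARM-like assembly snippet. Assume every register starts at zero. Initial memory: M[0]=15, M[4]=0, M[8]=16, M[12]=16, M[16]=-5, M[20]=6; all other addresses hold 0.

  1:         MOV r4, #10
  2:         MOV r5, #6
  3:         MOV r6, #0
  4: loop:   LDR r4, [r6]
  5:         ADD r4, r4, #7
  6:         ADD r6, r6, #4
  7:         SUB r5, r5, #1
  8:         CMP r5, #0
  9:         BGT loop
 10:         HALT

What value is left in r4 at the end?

r4=10
r5=6
r6=0
r4=M[0]=15
r4=15+7=22
r6=0+4=4
r5=6-1=5
CMP r5, #0  (cmp 5,0)
BGT loop: taken
r4=M[4]=0
r4=0+7=7
r6=4+4=8
r5=5-1=4
CMP r5, #0  (cmp 4,0)
BGT loop: taken
r4=M[8]=16
r4=16+7=23
r6=8+4=12
r5=4-1=3
CMP r5, #0  (cmp 3,0)
BGT loop: taken
r4=M[12]=16
r4=16+7=23
r6=12+4=16
r5=3-1=2
CMP r5, #0  (cmp 2,0)
BGT loop: taken
r4=M[16]=-5
r4=(-5)+7=2
r6=16+4=20
r5=2-1=1
CMP r5, #0  (cmp 1,0)
BGT loop: taken
r4=M[20]=6
r4=6+7=13
r6=20+4=24
r5=1-1=0
CMP r5, #0  (cmp 0,0)
BGT loop: not taken
halt.

13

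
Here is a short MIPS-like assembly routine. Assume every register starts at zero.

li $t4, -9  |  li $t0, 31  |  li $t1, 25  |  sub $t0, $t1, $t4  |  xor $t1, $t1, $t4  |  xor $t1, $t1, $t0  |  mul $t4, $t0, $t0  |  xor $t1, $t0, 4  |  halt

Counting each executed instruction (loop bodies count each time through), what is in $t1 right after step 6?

li $t4, -9 → $t4=-9
li $t0, 31 → $t0=31
li $t1, 25 → $t1=25
sub $t0, $t1, $t4 → $t0=25-(-9)=34
xor $t1, $t1, $t4 → $t1=25^(-9)=-18
xor $t1, $t1, $t0 → $t1=(-18)^34=-52
After step 6: $t1 = -52.

-52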